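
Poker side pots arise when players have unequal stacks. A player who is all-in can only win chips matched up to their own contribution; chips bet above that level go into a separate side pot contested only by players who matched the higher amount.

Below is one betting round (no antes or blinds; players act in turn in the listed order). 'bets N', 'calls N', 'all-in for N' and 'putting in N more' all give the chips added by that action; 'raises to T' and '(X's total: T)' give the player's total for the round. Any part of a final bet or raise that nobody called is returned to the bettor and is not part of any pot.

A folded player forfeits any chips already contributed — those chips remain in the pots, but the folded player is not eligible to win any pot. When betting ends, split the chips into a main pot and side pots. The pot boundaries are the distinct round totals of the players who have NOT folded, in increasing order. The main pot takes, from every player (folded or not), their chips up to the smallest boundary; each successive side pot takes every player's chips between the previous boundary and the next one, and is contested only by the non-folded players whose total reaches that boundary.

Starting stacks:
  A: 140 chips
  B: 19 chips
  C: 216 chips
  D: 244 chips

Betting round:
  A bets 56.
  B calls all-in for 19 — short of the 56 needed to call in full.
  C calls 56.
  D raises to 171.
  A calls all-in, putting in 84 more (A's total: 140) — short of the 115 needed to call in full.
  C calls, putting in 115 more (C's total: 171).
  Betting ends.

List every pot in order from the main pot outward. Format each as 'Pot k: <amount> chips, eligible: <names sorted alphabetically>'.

Pot 1: 76 chips, eligible: A, B, C, D
Pot 2: 363 chips, eligible: A, C, D
Pot 3: 62 chips, eligible: C, D

Derivation:
Contributions: A=140, B=19, C=171, D=171
Pot levels (distinct totals of non-folded players): 19, 140, 171
Layer 1-19: 19 each from A, B, C, D = 19*4 = 76 chips; eligible A, B, C, D
Layer 20-140: 121 each from A, C, D = 121*3 = 363 chips; eligible A, C, D
Layer 141-171: 31 each from C, D = 31*2 = 62 chips; eligible C, D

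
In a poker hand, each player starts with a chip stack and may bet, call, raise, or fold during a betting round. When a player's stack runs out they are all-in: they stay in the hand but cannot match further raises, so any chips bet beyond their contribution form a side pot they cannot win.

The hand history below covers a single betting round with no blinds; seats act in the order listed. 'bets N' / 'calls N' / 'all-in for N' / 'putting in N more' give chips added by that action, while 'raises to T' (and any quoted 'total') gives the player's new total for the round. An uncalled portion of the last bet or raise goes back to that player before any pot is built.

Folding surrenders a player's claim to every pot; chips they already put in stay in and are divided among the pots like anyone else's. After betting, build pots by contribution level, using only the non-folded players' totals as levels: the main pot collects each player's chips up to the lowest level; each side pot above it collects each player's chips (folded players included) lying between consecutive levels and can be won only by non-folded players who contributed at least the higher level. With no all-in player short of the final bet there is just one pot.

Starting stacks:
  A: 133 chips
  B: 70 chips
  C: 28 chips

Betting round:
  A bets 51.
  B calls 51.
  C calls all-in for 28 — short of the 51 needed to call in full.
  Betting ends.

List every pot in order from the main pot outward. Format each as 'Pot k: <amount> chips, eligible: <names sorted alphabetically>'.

Contributions: A=51, B=51, C=28
Pot levels (distinct totals of non-folded players): 28, 51
Layer 1-28: 28 each from A, B, C = 28*3 = 84 chips; eligible A, B, C
Layer 29-51: 23 each from A, B = 23*2 = 46 chips; eligible A, B

Pot 1: 84 chips, eligible: A, B, C
Pot 2: 46 chips, eligible: A, B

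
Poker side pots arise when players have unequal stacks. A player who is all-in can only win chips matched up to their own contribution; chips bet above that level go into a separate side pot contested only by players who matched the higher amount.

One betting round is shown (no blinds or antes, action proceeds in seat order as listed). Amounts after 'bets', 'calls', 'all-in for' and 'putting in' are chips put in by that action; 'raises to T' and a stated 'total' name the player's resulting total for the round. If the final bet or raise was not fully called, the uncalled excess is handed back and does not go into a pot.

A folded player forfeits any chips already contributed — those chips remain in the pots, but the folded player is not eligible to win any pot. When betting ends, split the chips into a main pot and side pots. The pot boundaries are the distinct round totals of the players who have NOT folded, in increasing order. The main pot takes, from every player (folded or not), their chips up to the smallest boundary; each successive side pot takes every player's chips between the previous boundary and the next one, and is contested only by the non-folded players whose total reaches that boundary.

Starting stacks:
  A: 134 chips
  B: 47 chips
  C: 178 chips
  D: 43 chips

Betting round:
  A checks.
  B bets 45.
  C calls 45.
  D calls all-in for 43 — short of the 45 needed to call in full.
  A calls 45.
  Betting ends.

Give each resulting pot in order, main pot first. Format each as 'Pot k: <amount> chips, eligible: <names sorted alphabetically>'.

Contributions: A=45, B=45, C=45, D=43
Pot levels (distinct totals of non-folded players): 43, 45
Layer 1-43: 43 each from A, B, C, D = 43*4 = 172 chips; eligible A, B, C, D
Layer 44-45: 2 each from A, B, C = 2*3 = 6 chips; eligible A, B, C

Pot 1: 172 chips, eligible: A, B, C, D
Pot 2: 6 chips, eligible: A, B, C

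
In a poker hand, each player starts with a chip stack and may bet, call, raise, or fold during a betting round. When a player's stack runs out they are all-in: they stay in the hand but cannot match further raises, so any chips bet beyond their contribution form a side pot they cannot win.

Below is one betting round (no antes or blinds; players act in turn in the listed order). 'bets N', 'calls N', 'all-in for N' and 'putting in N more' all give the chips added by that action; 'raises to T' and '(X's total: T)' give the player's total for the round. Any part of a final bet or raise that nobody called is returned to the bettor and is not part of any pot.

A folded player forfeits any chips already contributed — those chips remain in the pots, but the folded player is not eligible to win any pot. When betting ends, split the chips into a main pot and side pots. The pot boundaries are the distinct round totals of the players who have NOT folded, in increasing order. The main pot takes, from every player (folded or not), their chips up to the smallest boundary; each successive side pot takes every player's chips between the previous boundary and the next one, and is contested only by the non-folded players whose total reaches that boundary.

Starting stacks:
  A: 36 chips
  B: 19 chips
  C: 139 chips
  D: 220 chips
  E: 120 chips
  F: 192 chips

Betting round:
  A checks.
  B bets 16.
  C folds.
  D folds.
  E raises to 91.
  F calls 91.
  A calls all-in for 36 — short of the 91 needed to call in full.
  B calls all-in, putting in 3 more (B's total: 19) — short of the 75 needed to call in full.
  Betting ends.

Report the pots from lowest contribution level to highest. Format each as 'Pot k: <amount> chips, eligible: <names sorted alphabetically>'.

Contributions: A=36, B=19, E=91, F=91
Folded: C, D
Pot levels (distinct totals of non-folded players): 19, 36, 91
Layer 1-19: 19 each from A, B, E, F = 19*4 = 76 chips; eligible A, B, E, F
Layer 20-36: 17 each from A, E, F = 17*3 = 51 chips; eligible A, E, F
Layer 37-91: 55 each from E, F = 55*2 = 110 chips; eligible E, F

Pot 1: 76 chips, eligible: A, B, E, F
Pot 2: 51 chips, eligible: A, E, F
Pot 3: 110 chips, eligible: E, F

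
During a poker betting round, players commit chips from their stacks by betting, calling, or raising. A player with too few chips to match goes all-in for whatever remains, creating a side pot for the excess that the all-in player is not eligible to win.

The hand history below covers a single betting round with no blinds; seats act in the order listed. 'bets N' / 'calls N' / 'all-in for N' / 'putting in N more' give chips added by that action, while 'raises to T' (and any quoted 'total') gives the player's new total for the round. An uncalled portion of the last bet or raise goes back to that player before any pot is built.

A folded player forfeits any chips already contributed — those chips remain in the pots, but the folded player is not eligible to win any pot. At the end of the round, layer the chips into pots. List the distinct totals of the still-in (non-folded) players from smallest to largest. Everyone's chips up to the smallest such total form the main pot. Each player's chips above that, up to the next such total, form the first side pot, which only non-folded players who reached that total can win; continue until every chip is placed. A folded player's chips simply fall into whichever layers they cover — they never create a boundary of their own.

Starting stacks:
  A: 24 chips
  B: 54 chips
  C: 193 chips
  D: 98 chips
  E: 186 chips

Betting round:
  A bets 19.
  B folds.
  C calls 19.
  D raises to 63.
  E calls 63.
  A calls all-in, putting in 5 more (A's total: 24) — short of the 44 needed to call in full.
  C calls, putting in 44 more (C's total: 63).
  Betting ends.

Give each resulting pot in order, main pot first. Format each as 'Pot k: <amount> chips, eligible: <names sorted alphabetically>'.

Contributions: A=24, C=63, D=63, E=63
Folded: B
Pot levels (distinct totals of non-folded players): 24, 63
Layer 1-24: 24 each from A, C, D, E = 24*4 = 96 chips; eligible A, C, D, E
Layer 25-63: 39 each from C, D, E = 39*3 = 117 chips; eligible C, D, E

Pot 1: 96 chips, eligible: A, C, D, E
Pot 2: 117 chips, eligible: C, D, E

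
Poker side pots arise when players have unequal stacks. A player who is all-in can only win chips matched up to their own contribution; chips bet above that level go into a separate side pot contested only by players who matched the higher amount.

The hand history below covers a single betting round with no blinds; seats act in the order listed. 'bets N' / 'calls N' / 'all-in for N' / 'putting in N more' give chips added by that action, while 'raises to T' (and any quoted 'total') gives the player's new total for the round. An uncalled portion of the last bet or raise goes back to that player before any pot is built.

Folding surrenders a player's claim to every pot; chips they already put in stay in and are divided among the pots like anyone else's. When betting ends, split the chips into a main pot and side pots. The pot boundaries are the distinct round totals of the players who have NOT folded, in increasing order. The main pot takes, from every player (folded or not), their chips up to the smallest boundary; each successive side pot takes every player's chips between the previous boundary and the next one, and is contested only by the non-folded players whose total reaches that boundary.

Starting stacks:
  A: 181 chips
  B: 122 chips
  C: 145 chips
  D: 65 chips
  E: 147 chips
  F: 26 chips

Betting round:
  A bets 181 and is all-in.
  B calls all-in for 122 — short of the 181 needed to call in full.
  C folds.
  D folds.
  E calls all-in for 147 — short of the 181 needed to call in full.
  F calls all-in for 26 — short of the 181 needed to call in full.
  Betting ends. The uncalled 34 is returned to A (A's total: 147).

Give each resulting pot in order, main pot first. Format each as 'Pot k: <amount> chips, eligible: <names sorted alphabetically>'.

Contributions (after 34 returned to A): A=147, B=122, E=147, F=26
Folded: C, D
Pot levels (distinct totals of non-folded players): 26, 122, 147
Layer 1-26: 26 each from A, B, E, F = 26*4 = 104 chips; eligible A, B, E, F
Layer 27-122: 96 each from A, B, E = 96*3 = 288 chips; eligible A, B, E
Layer 123-147: 25 each from A, E = 25*2 = 50 chips; eligible A, E

Pot 1: 104 chips, eligible: A, B, E, F
Pot 2: 288 chips, eligible: A, B, E
Pot 3: 50 chips, eligible: A, E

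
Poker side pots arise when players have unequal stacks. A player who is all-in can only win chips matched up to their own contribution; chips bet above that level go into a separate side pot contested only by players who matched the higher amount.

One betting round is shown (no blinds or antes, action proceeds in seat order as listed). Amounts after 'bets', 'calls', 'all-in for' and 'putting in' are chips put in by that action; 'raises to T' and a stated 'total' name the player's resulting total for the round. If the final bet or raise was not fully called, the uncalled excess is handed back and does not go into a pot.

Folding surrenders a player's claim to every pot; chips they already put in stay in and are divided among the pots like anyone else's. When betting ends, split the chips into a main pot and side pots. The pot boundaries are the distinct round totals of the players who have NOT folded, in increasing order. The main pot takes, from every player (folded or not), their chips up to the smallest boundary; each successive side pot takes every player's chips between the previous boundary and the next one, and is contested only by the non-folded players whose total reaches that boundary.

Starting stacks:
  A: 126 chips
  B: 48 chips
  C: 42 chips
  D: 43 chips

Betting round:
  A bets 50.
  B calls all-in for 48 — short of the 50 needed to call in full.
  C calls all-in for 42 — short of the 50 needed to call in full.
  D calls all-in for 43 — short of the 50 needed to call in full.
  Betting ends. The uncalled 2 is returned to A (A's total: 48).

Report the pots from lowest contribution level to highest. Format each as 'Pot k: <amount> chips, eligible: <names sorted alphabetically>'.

Pot 1: 168 chips, eligible: A, B, C, D
Pot 2: 3 chips, eligible: A, B, D
Pot 3: 10 chips, eligible: A, B

Derivation:
Contributions (after 2 returned to A): A=48, B=48, C=42, D=43
Pot levels (distinct totals of non-folded players): 42, 43, 48
Layer 1-42: 42 each from A, B, C, D = 42*4 = 168 chips; eligible A, B, C, D
Layer 43-43: 1 each from A, B, D = 1*3 = 3 chips; eligible A, B, D
Layer 44-48: 5 each from A, B = 5*2 = 10 chips; eligible A, B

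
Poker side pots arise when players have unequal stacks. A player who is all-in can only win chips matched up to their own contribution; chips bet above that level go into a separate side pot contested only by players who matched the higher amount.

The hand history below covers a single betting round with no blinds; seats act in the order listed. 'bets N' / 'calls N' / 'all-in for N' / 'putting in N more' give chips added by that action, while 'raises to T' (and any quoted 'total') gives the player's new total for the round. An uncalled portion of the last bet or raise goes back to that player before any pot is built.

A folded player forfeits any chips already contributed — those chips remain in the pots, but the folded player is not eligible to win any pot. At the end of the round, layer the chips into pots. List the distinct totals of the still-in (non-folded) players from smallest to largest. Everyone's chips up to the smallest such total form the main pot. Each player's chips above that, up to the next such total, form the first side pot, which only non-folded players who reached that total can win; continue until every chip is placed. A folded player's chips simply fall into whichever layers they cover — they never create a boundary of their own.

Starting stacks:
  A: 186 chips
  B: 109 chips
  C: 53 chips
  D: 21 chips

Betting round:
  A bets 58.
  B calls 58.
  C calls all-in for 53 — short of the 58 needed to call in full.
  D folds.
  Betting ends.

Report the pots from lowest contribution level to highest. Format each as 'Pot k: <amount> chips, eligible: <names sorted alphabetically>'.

Pot 1: 159 chips, eligible: A, B, C
Pot 2: 10 chips, eligible: A, B

Derivation:
Contributions: A=58, B=58, C=53
Folded: D
Pot levels (distinct totals of non-folded players): 53, 58
Layer 1-53: 53 each from A, B, C = 53*3 = 159 chips; eligible A, B, C
Layer 54-58: 5 each from A, B = 5*2 = 10 chips; eligible A, B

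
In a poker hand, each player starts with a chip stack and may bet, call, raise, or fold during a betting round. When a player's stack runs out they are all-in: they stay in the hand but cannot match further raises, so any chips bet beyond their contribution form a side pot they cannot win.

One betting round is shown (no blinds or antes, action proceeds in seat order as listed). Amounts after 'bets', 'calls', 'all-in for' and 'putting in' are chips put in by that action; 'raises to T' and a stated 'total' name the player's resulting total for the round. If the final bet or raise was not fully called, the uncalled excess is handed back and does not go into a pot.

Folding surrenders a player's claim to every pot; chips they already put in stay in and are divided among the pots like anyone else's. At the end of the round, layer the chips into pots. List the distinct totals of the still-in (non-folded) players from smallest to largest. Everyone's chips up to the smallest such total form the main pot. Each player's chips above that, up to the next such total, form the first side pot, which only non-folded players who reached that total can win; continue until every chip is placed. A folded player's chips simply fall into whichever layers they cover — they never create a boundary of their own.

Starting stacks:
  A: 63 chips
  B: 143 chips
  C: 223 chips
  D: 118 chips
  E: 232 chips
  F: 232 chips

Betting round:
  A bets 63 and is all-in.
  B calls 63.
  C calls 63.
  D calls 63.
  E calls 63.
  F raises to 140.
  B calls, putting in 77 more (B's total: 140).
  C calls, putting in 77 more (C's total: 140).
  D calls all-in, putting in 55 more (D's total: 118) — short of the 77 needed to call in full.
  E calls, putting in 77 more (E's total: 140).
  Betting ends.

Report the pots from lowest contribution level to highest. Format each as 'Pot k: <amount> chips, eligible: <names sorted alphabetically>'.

Pot 1: 378 chips, eligible: A, B, C, D, E, F
Pot 2: 275 chips, eligible: B, C, D, E, F
Pot 3: 88 chips, eligible: B, C, E, F

Derivation:
Contributions: A=63, B=140, C=140, D=118, E=140, F=140
Pot levels (distinct totals of non-folded players): 63, 118, 140
Layer 1-63: 63 each from A, B, C, D, E, F = 63*6 = 378 chips; eligible A, B, C, D, E, F
Layer 64-118: 55 each from B, C, D, E, F = 55*5 = 275 chips; eligible B, C, D, E, F
Layer 119-140: 22 each from B, C, E, F = 22*4 = 88 chips; eligible B, C, E, F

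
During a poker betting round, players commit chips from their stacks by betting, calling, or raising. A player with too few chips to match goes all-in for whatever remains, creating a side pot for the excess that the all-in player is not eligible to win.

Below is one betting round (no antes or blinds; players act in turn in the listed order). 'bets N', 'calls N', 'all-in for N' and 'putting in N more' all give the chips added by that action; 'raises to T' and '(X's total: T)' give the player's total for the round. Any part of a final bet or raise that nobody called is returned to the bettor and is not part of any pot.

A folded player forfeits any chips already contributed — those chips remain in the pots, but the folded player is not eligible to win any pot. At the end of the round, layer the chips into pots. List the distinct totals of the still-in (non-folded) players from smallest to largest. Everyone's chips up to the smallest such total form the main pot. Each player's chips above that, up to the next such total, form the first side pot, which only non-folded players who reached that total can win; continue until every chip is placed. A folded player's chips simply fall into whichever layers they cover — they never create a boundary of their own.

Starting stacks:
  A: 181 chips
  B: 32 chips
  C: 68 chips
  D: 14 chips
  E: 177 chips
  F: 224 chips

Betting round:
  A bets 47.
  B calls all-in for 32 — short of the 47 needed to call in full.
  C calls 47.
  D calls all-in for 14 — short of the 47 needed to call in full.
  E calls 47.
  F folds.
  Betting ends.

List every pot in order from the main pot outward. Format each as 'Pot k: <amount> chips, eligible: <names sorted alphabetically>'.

Contributions: A=47, B=32, C=47, D=14, E=47
Folded: F
Pot levels (distinct totals of non-folded players): 14, 32, 47
Layer 1-14: 14 each from A, B, C, D, E = 14*5 = 70 chips; eligible A, B, C, D, E
Layer 15-32: 18 each from A, B, C, E = 18*4 = 72 chips; eligible A, B, C, E
Layer 33-47: 15 each from A, C, E = 15*3 = 45 chips; eligible A, C, E

Pot 1: 70 chips, eligible: A, B, C, D, E
Pot 2: 72 chips, eligible: A, B, C, E
Pot 3: 45 chips, eligible: A, C, E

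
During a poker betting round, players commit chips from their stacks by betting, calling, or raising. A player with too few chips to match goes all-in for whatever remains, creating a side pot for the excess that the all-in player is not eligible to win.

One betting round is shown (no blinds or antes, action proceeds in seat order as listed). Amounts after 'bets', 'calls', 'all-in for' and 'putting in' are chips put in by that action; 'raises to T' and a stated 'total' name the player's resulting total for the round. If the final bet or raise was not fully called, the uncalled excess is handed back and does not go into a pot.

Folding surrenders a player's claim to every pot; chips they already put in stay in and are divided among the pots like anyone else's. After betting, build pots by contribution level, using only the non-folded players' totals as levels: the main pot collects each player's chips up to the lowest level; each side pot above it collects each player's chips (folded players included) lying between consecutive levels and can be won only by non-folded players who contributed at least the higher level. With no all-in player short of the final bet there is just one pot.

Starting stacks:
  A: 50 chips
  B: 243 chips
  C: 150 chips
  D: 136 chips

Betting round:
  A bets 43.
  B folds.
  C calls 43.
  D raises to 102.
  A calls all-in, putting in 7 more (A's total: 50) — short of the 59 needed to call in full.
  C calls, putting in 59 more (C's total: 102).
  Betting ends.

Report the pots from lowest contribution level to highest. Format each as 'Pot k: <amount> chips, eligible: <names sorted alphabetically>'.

Pot 1: 150 chips, eligible: A, C, D
Pot 2: 104 chips, eligible: C, D

Derivation:
Contributions: A=50, C=102, D=102
Folded: B
Pot levels (distinct totals of non-folded players): 50, 102
Layer 1-50: 50 each from A, C, D = 50*3 = 150 chips; eligible A, C, D
Layer 51-102: 52 each from C, D = 52*2 = 104 chips; eligible C, D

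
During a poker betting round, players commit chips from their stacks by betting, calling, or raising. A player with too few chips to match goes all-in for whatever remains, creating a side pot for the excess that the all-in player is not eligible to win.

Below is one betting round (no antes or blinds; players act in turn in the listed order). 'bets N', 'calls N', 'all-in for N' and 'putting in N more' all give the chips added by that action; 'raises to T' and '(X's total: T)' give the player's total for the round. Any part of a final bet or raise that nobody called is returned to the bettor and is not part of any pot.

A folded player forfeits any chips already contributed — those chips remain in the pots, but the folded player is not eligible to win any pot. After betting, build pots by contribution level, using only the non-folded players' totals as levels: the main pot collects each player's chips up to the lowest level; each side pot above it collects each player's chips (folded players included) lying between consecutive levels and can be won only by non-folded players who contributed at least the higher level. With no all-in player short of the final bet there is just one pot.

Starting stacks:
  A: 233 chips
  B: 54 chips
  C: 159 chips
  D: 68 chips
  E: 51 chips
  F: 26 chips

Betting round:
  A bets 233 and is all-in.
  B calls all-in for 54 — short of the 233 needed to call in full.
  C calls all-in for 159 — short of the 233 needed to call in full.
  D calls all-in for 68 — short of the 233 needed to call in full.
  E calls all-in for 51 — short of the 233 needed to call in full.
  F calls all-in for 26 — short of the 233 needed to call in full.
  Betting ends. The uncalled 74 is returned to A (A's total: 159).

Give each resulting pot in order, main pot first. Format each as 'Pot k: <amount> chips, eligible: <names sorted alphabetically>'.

Contributions (after 74 returned to A): A=159, B=54, C=159, D=68, E=51, F=26
Pot levels (distinct totals of non-folded players): 26, 51, 54, 68, 159
Layer 1-26: 26 each from A, B, C, D, E, F = 26*6 = 156 chips; eligible A, B, C, D, E, F
Layer 27-51: 25 each from A, B, C, D, E = 25*5 = 125 chips; eligible A, B, C, D, E
Layer 52-54: 3 each from A, B, C, D = 3*4 = 12 chips; eligible A, B, C, D
Layer 55-68: 14 each from A, C, D = 14*3 = 42 chips; eligible A, C, D
Layer 69-159: 91 each from A, C = 91*2 = 182 chips; eligible A, C

Pot 1: 156 chips, eligible: A, B, C, D, E, F
Pot 2: 125 chips, eligible: A, B, C, D, E
Pot 3: 12 chips, eligible: A, B, C, D
Pot 4: 42 chips, eligible: A, C, D
Pot 5: 182 chips, eligible: A, C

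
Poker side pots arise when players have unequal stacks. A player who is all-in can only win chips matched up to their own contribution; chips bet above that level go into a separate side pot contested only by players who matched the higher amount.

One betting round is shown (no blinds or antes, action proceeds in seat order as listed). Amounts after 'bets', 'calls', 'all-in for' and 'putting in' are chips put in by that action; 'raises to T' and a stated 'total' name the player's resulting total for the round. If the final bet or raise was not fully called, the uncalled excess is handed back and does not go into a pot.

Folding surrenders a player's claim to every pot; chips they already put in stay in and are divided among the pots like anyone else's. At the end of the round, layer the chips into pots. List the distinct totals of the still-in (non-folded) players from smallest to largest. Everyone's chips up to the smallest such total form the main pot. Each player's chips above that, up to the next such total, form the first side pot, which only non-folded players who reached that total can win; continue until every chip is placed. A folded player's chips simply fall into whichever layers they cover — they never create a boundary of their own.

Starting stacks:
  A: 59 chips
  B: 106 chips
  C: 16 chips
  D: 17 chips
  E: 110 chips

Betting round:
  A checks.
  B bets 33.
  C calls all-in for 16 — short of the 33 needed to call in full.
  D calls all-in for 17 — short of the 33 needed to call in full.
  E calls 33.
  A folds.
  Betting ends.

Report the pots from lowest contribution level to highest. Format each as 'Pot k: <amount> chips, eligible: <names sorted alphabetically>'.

Contributions: B=33, C=16, D=17, E=33
Folded: A
Pot levels (distinct totals of non-folded players): 16, 17, 33
Layer 1-16: 16 each from B, C, D, E = 16*4 = 64 chips; eligible B, C, D, E
Layer 17-17: 1 each from B, D, E = 1*3 = 3 chips; eligible B, D, E
Layer 18-33: 16 each from B, E = 16*2 = 32 chips; eligible B, E

Pot 1: 64 chips, eligible: B, C, D, E
Pot 2: 3 chips, eligible: B, D, E
Pot 3: 32 chips, eligible: B, E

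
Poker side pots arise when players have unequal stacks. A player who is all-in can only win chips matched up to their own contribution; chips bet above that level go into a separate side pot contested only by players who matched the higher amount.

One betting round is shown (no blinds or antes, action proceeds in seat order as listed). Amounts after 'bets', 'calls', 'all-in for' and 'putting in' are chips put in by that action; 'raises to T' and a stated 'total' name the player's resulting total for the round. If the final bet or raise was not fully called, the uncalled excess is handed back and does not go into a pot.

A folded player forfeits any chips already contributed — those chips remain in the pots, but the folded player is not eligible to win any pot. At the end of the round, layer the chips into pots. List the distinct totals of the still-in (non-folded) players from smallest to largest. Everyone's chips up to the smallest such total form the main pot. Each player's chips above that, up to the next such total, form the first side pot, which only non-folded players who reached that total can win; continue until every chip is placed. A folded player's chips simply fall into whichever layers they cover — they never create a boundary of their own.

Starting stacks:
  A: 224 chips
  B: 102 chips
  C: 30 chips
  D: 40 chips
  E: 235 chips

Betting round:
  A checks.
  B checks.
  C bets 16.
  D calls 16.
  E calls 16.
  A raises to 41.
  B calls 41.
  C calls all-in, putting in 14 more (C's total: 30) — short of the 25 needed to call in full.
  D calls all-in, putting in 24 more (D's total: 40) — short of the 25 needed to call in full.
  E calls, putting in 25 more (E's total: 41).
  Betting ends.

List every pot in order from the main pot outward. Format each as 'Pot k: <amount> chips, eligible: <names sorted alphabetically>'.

Pot 1: 150 chips, eligible: A, B, C, D, E
Pot 2: 40 chips, eligible: A, B, D, E
Pot 3: 3 chips, eligible: A, B, E

Derivation:
Contributions: A=41, B=41, C=30, D=40, E=41
Pot levels (distinct totals of non-folded players): 30, 40, 41
Layer 1-30: 30 each from A, B, C, D, E = 30*5 = 150 chips; eligible A, B, C, D, E
Layer 31-40: 10 each from A, B, D, E = 10*4 = 40 chips; eligible A, B, D, E
Layer 41-41: 1 each from A, B, E = 1*3 = 3 chips; eligible A, B, E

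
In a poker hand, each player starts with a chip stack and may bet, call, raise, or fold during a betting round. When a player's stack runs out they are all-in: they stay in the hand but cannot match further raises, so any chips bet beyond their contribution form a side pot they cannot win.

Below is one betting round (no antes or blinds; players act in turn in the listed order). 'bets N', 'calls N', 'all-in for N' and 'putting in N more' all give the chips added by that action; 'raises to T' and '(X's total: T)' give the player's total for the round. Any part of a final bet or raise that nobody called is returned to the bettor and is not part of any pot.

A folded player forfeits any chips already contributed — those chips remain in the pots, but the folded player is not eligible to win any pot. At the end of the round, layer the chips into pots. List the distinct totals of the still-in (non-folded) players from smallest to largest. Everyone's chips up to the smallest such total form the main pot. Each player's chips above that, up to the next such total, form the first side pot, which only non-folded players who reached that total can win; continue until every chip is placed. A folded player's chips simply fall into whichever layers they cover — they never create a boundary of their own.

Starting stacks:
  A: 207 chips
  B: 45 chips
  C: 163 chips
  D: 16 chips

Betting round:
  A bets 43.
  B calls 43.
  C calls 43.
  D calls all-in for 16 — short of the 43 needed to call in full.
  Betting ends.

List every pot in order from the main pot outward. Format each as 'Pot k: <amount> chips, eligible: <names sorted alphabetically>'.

Pot 1: 64 chips, eligible: A, B, C, D
Pot 2: 81 chips, eligible: A, B, C

Derivation:
Contributions: A=43, B=43, C=43, D=16
Pot levels (distinct totals of non-folded players): 16, 43
Layer 1-16: 16 each from A, B, C, D = 16*4 = 64 chips; eligible A, B, C, D
Layer 17-43: 27 each from A, B, C = 27*3 = 81 chips; eligible A, B, C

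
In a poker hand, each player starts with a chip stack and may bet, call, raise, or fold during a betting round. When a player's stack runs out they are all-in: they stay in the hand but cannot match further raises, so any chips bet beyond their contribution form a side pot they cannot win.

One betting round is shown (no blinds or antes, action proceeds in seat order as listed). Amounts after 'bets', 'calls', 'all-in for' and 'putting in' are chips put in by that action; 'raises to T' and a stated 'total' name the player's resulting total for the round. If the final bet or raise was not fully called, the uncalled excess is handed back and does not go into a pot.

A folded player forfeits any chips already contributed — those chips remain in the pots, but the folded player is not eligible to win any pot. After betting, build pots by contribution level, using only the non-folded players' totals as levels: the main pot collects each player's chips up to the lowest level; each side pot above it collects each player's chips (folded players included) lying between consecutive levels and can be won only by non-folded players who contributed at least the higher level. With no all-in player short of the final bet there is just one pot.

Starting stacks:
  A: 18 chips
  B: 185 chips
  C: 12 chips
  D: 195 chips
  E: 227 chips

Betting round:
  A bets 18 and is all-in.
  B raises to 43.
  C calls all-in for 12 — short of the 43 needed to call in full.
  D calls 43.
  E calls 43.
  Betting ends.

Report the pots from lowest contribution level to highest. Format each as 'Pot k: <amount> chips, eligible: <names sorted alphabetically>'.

Contributions: A=18, B=43, C=12, D=43, E=43
Pot levels (distinct totals of non-folded players): 12, 18, 43
Layer 1-12: 12 each from A, B, C, D, E = 12*5 = 60 chips; eligible A, B, C, D, E
Layer 13-18: 6 each from A, B, D, E = 6*4 = 24 chips; eligible A, B, D, E
Layer 19-43: 25 each from B, D, E = 25*3 = 75 chips; eligible B, D, E

Pot 1: 60 chips, eligible: A, B, C, D, E
Pot 2: 24 chips, eligible: A, B, D, E
Pot 3: 75 chips, eligible: B, D, E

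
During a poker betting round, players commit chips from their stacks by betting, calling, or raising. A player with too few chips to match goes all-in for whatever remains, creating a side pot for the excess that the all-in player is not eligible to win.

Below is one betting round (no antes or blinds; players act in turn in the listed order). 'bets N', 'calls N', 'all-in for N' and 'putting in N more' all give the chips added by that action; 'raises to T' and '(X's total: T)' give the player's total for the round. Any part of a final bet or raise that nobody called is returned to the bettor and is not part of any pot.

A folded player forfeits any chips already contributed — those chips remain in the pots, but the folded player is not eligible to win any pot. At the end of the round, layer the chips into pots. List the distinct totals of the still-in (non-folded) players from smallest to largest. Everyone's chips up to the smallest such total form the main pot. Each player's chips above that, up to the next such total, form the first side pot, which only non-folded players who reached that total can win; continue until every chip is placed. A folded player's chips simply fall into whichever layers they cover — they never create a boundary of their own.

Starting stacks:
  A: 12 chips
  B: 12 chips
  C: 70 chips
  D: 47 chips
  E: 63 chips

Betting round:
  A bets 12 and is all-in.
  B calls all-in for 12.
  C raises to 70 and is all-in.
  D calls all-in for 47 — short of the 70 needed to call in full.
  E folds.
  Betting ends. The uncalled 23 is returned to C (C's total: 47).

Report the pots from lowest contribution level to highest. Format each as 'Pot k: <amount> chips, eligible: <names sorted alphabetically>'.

Contributions (after 23 returned to C): A=12, B=12, C=47, D=47
Folded: E
Pot levels (distinct totals of non-folded players): 12, 47
Layer 1-12: 12 each from A, B, C, D = 12*4 = 48 chips; eligible A, B, C, D
Layer 13-47: 35 each from C, D = 35*2 = 70 chips; eligible C, D

Pot 1: 48 chips, eligible: A, B, C, D
Pot 2: 70 chips, eligible: C, D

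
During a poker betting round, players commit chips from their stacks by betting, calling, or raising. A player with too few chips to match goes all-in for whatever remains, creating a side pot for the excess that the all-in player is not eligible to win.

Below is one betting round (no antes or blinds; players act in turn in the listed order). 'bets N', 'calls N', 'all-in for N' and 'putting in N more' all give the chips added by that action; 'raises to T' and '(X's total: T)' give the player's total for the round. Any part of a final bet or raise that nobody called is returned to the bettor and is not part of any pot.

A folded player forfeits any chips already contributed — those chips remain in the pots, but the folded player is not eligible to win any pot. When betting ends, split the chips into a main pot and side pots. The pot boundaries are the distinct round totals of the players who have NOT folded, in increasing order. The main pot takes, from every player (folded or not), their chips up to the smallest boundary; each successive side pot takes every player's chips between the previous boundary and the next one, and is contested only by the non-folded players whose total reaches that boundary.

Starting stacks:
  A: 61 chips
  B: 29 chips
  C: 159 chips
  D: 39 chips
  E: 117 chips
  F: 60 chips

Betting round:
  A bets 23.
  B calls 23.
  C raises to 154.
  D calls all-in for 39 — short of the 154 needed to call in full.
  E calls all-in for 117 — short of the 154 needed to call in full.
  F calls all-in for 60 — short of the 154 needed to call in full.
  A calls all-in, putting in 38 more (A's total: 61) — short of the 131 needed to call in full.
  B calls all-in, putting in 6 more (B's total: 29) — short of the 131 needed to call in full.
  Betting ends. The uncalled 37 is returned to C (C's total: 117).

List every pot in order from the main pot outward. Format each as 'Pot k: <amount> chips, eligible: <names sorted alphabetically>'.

Contributions (after 37 returned to C): A=61, B=29, C=117, D=39, E=117, F=60
Pot levels (distinct totals of non-folded players): 29, 39, 60, 61, 117
Layer 1-29: 29 each from A, B, C, D, E, F = 29*6 = 174 chips; eligible A, B, C, D, E, F
Layer 30-39: 10 each from A, C, D, E, F = 10*5 = 50 chips; eligible A, C, D, E, F
Layer 40-60: 21 each from A, C, E, F = 21*4 = 84 chips; eligible A, C, E, F
Layer 61-61: 1 each from A, C, E = 1*3 = 3 chips; eligible A, C, E
Layer 62-117: 56 each from C, E = 56*2 = 112 chips; eligible C, E

Pot 1: 174 chips, eligible: A, B, C, D, E, F
Pot 2: 50 chips, eligible: A, C, D, E, F
Pot 3: 84 chips, eligible: A, C, E, F
Pot 4: 3 chips, eligible: A, C, E
Pot 5: 112 chips, eligible: C, E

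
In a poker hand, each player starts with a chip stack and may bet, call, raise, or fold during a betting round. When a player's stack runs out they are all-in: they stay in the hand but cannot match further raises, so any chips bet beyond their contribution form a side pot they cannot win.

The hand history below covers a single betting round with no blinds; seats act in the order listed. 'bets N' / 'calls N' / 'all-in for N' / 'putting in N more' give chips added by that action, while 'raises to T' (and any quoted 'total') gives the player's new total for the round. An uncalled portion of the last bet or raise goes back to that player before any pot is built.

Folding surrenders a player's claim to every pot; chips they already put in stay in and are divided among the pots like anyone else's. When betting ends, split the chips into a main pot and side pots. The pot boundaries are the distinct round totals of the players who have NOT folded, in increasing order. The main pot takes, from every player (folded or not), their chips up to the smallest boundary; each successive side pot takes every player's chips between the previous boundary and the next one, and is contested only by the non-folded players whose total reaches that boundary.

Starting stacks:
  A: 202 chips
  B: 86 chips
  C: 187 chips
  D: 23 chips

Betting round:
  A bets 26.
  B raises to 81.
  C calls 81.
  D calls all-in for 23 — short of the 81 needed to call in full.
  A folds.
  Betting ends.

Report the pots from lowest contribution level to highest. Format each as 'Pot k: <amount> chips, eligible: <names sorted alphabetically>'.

Contributions: A=26, B=81, C=81, D=23
Folded: A
Pot levels (distinct totals of non-folded players): 23, 81
Layer 1-23: 23 each from A, B, C, D = 23*4 = 92 chips; eligible B, C, D
Layer 24-81: A 3 + B 58 + C 58 = 119 chips; eligible B, C

Pot 1: 92 chips, eligible: B, C, D
Pot 2: 119 chips, eligible: B, C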